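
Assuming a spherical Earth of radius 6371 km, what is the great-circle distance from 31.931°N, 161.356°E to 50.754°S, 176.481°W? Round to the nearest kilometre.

9448 km

Δλ = -176.481 − 161.356 = -337.837°; wrapped into (−180°, 180°]: 22.163°.
Δφ = -50.754 − 31.931 = -82.685°.
a = sin²(Δφ/2) + cos φ₁ · cos φ₂ · sin²(Δλ/2) = 0.456173.
c = 2·atan2(√a, √(1−a)) = 1.48303 rad → d = 6371·c ≈ 9448.39 km.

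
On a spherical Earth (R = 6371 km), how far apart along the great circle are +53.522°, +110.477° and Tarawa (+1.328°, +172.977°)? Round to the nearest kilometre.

Δλ = 172.977 − 110.477 = 62.500°.
Δφ = 1.328 − 53.522 = -52.194°.
a = sin²(Δφ/2) + cos φ₁ · cos φ₂ · sin²(Δλ/2) = 0.353461.
c = 2·atan2(√a, √(1−a)) = 1.27335 rad → d = 6371·c ≈ 8112.53 km.

8113 km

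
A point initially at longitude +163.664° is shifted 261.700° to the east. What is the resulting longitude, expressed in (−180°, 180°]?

Start at +163.664°; shift +261.700° → +425.364°.
+425.364° lies outside (−180°, 180°]; subtract 360° → +65.364°.

+65.364°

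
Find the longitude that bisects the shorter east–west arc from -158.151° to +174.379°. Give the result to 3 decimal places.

Signed shortest Δλ from -158.151° to +174.379° is -27.470°.
Midpoint longitude = -158.151° + (-27.470°)/2 = -158.151° − 13.735° = -171.886°.
(The naïve average (-158.151 + +174.379)/2 = 8.114° is on the wrong side of the globe.)

-171.886°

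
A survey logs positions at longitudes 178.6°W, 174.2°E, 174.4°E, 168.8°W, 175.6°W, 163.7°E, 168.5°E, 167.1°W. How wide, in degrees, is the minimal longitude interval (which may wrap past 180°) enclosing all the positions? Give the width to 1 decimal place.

Sort the longitudes: -178.6°, -175.6°, -168.8°, -167.1°, +163.7°, +168.5°, +174.2°, +174.4°.
Eastward gaps between consecutive values (wrapping around): 3.0°, 6.8°, 1.7°, 330.8°, 4.8°, 5.7°, 0.2°, 7.0°.
Largest gap = 330.8° ⇒ minimal covering band is its complement: 360° − 330.8° = 29.2°.
Band runs from +163.7° eastward to -167.1°, crossing the antimeridian.

29.2°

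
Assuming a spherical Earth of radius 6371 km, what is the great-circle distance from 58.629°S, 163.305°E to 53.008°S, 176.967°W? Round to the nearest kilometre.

Δλ = -176.967 − 163.305 = -340.272°; wrapped into (−180°, 180°]: 19.728°.
Δφ = -53.008 − -58.629 = 5.621°.
a = sin²(Δφ/2) + cos φ₁ · cos φ₂ · sin²(Δλ/2) = 0.011597.
c = 2·atan2(√a, √(1−a)) = 0.21579 rad → d = 6371·c ≈ 1374.83 km.

1375 km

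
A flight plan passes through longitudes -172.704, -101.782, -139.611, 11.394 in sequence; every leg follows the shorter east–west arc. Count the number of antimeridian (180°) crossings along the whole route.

Leg 1: -172.704° → -101.782°, shortest Δλ = 70.922° (east) — does not cross 180°.
Leg 2: -101.782° → -139.611°, shortest Δλ = -37.829° (west) — does not cross 180°.
Leg 3: -139.611° → +11.394°, shortest Δλ = 151.005° (east) — does not cross 180°.
Total crossings: 0.

0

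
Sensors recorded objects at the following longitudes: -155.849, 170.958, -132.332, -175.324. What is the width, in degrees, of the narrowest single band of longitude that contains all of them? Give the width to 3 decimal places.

56.710°

Sort the longitudes: -175.324°, -155.849°, -132.332°, +170.958°.
Eastward gaps between consecutive values (wrapping around): 19.475°, 23.517°, 303.290°, 13.718°.
Largest gap = 303.290° ⇒ minimal covering band is its complement: 360° − 303.290° = 56.710°.
Band runs from +170.958° eastward to -132.332°, crossing the antimeridian.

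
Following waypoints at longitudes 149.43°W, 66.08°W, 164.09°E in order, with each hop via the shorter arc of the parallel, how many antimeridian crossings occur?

1

Leg 1: -149.43° → -66.08°, shortest Δλ = 83.35° (east) — does not cross 180°.
Leg 2: -66.08° → +164.09°, shortest Δλ = -129.83° (west) — crosses 180°.
Total crossings: 1.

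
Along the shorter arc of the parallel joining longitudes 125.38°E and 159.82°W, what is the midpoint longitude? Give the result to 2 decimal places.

Signed shortest Δλ from +125.38° to -159.82° is +74.80°.
Midpoint longitude = +125.38° + (+74.80°)/2 = +125.38° + 37.40° = +162.78°.
(The naïve average (+125.38 + -159.82)/2 = -17.22° is on the wrong side of the globe.)

162.78°E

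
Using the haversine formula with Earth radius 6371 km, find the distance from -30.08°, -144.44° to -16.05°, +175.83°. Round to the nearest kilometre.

Δλ = 175.83 − -144.44 = 320.27°; wrapped into (−180°, 180°]: -39.73°.
Δφ = -16.05 − -30.08 = 14.03°.
a = sin²(Δφ/2) + cos φ₁ · cos φ₂ · sin²(Δλ/2) = 0.110938.
c = 2·atan2(√a, √(1−a)) = 0.67912 rad → d = 6371·c ≈ 4326.69 km.

4327 km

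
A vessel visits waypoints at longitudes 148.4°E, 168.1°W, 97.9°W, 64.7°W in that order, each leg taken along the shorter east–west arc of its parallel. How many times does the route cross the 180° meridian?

1

Leg 1: +148.4° → -168.1°, shortest Δλ = 43.5° (east) — crosses 180°.
Leg 2: -168.1° → -97.9°, shortest Δλ = 70.2° (east) — does not cross 180°.
Leg 3: -97.9° → -64.7°, shortest Δλ = 33.2° (east) — does not cross 180°.
Total crossings: 1.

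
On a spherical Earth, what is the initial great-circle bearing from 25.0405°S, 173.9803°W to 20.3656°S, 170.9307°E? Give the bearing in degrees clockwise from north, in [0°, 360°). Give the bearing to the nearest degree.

Δλ = 170.9307 − -173.9803 = 344.9110°; wrapped into (−180°, 180°]: -15.0890°.
θ = atan2( sin Δλ · cos φ₂ , cos φ₁ · sin φ₂ − sin φ₁ · cos φ₂ · cos Δλ )
  = atan2(-0.24405, 0.06782) = -74.469° → normalised to [0°, 360°): 285.531°.

286°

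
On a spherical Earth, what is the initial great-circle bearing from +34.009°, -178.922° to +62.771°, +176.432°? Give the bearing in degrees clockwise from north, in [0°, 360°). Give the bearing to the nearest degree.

Δλ = 176.432 − -178.922 = 355.354°; wrapped into (−180°, 180°]: -4.646°.
θ = atan2( sin Δλ · cos φ₂ , cos φ₁ · sin φ₂ − sin φ₁ · cos φ₂ · cos Δλ )
  = atan2(-0.03706, 0.48201) = -4.397° → normalised to [0°, 360°): 355.603°.

356°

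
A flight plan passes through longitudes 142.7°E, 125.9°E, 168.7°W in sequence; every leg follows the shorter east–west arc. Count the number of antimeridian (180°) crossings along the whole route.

Leg 1: +142.7° → +125.9°, shortest Δλ = -16.8° (west) — does not cross 180°.
Leg 2: +125.9° → -168.7°, shortest Δλ = 65.4° (east) — crosses 180°.
Total crossings: 1.

1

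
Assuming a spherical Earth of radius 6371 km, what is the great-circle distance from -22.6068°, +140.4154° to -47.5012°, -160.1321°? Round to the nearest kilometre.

5905 km

Δλ = -160.1321 − 140.4154 = -300.5475°; wrapped into (−180°, 180°]: 59.4525°.
Δφ = -47.5012 − -22.6068 = -24.8944°.
a = sin²(Δφ/2) + cos φ₁ · cos φ₂ · sin²(Δλ/2) = 0.199801.
c = 2·atan2(√a, √(1−a)) = 0.92680 rad → d = 6371·c ≈ 5904.62 km.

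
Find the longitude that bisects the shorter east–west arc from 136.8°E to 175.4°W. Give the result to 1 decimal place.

Signed shortest Δλ from +136.8° to -175.4° is +47.8°.
Midpoint longitude = +136.8° + (+47.8°)/2 = +136.8° + 23.9° = +160.7°.
(The naïve average (+136.8 + -175.4)/2 = -19.3° is on the wrong side of the globe.)

160.7°E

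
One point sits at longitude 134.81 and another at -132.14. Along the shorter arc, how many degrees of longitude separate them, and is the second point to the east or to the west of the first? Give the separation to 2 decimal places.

Raw difference: -132.14 − 134.81 = -266.95°.
Normalise into (−180°, 180°]: -266.95° + 360° = 93.05°.
Positive ⇒ the second point lies to the east; separation 93.05°.

93.05° east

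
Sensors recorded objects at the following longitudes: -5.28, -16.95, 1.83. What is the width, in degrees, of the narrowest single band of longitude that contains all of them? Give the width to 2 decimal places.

Sort the longitudes: -16.95°, -5.28°, +1.83°.
Eastward gaps between consecutive values (wrapping around): 11.67°, 7.11°, 341.22°.
Largest gap = 341.22° ⇒ minimal covering band is its complement: 360° − 341.22° = 18.78°.
Band runs from -16.95° eastward to +1.83°.

18.78°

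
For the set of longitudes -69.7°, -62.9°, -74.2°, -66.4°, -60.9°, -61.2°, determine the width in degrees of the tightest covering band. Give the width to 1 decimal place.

13.3°

Sort the longitudes: -74.2°, -69.7°, -66.4°, -62.9°, -61.2°, -60.9°.
Eastward gaps between consecutive values (wrapping around): 4.5°, 3.3°, 3.5°, 1.7°, 0.3°, 346.7°.
Largest gap = 346.7° ⇒ minimal covering band is its complement: 360° − 346.7° = 13.3°.
Band runs from -74.2° eastward to -60.9°.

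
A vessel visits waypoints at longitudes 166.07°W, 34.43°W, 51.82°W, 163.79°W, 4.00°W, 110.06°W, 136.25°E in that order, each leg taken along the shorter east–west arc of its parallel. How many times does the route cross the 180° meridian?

1

Leg 1: -166.07° → -34.43°, shortest Δλ = 131.64° (east) — does not cross 180°.
Leg 2: -34.43° → -51.82°, shortest Δλ = -17.39° (west) — does not cross 180°.
Leg 3: -51.82° → -163.79°, shortest Δλ = -111.97° (west) — does not cross 180°.
Leg 4: -163.79° → -4.00°, shortest Δλ = 159.79° (east) — does not cross 180°.
Leg 5: -4.00° → -110.06°, shortest Δλ = -106.06° (west) — does not cross 180°.
Leg 6: -110.06° → +136.25°, shortest Δλ = -113.69° (west) — crosses 180°.
Total crossings: 1.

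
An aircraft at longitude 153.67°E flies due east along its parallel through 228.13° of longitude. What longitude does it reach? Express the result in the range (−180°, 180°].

Start at +153.67°; shift +228.13° → +381.80°.
+381.80° lies outside (−180°, 180°]; subtract 360° → +21.80°.

21.80°E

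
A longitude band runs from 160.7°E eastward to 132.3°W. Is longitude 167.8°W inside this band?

Band width going east from +160.7° to -132.3°: ((-132.3 − 160.7) mod 360) = 67.0°.
Offset of -167.8° east of the west edge: ((-167.8 − 160.7) mod 360) = 31.5°.
31.5° ≤ 67.0° ⇒ inside.

Yes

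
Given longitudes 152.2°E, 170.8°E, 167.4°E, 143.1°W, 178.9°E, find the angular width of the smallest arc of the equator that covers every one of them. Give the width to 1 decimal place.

Sort the longitudes: -143.1°, +152.2°, +167.4°, +170.8°, +178.9°.
Eastward gaps between consecutive values (wrapping around): 295.3°, 15.2°, 3.4°, 8.1°, 38.0°.
Largest gap = 295.3° ⇒ minimal covering band is its complement: 360° − 295.3° = 64.7°.
Band runs from +152.2° eastward to -143.1°, crossing the antimeridian.

64.7°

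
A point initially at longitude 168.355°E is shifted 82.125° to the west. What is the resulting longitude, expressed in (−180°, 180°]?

Start at +168.355°; shift −82.125° → +86.230°.
+86.230° already lies in (−180°, 180°].

86.230°E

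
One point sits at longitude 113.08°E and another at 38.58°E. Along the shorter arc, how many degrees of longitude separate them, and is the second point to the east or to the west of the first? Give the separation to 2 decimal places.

74.50° west

Raw difference: 38.58 − 113.08 = -74.5°.
Normalise into (−180°, 180°]: -74.5° stays -74.5°.
Negative ⇒ the second point lies to the west; separation 74.50°.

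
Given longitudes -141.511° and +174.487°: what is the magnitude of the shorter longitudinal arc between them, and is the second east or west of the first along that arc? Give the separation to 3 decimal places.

Raw difference: 174.487 − -141.511 = 315.998°.
Normalise into (−180°, 180°]: 315.998° − 360° = -44.002°.
Negative ⇒ the second point lies to the west; separation 44.002°.

44.002° west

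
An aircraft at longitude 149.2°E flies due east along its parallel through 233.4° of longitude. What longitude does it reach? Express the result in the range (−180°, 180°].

22.6°E

Start at +149.2°; shift +233.4° → +382.6°.
+382.6° lies outside (−180°, 180°]; subtract 360° → +22.6°.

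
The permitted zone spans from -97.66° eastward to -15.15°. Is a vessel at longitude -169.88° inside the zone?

No

Band width going east from -97.66° to -15.15°: ((-15.15 − -97.66) mod 360) = 82.51°.
Offset of -169.88° east of the west edge: ((-169.88 − -97.66) mod 360) = 287.78°.
287.78° > 82.51° ⇒ outside.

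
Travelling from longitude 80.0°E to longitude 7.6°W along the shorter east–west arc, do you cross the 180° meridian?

Signed shortest Δλ = ((-7.6 − 80.0 + 180) mod 360) − 180 = -87.6°.
Going west by 87.6° from +80.0° reaches -7.6° without touching 180°.

No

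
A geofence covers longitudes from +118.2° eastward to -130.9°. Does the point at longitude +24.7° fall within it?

No

Band width going east from +118.2° to -130.9°: ((-130.9 − 118.2) mod 360) = 110.9°.
Offset of +24.7° east of the west edge: ((24.7 − 118.2) mod 360) = 266.5°.
266.5° > 110.9° ⇒ outside.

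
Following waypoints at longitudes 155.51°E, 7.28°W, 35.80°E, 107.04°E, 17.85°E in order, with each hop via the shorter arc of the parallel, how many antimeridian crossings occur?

0

Leg 1: +155.51° → -7.28°, shortest Δλ = -162.79° (west) — does not cross 180°.
Leg 2: -7.28° → +35.80°, shortest Δλ = 43.08° (east) — does not cross 180°.
Leg 3: +35.80° → +107.04°, shortest Δλ = 71.24° (east) — does not cross 180°.
Leg 4: +107.04° → +17.85°, shortest Δλ = -89.19° (west) — does not cross 180°.
Total crossings: 0.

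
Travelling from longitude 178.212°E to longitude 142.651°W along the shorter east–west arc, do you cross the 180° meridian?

Naïve |-142.651 − 178.212| = 320.863° > 180°, so the shorter arc goes the other way round — across 180°.
Signed shortest Δλ = ((-142.651 − 178.212 + 180) mod 360) − 180 = 39.137°.
Going east by 39.137° from +178.212° passes through 180° before reaching -142.651°.

Yes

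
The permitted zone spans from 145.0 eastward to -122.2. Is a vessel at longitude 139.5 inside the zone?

Band width going east from +145.0° to -122.2°: ((-122.2 − 145.0) mod 360) = 92.8°.
Offset of +139.5° east of the west edge: ((139.5 − 145.0) mod 360) = 354.5°.
354.5° > 92.8° ⇒ outside.

No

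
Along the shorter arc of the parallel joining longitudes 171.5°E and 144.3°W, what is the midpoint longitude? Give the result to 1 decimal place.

Signed shortest Δλ from +171.5° to -144.3° is +44.2°.
Midpoint longitude = +171.5° + (+44.2°)/2 = +171.5° + 22.1° = +193.6°.
Normalise into (−180°, 180°]: -166.4°.
(The naïve average (+171.5 + -144.3)/2 = 13.6° is on the wrong side of the globe.)

166.4°W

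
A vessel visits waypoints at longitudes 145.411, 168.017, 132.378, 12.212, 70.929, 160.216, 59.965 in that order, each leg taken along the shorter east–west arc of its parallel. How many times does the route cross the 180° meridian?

Leg 1: +145.411° → +168.017°, shortest Δλ = 22.606° (east) — does not cross 180°.
Leg 2: +168.017° → +132.378°, shortest Δλ = -35.639° (west) — does not cross 180°.
Leg 3: +132.378° → +12.212°, shortest Δλ = -120.166° (west) — does not cross 180°.
Leg 4: +12.212° → +70.929°, shortest Δλ = 58.717° (east) — does not cross 180°.
Leg 5: +70.929° → +160.216°, shortest Δλ = 89.287° (east) — does not cross 180°.
Leg 6: +160.216° → +59.965°, shortest Δλ = -100.251° (west) — does not cross 180°.
Total crossings: 0.

0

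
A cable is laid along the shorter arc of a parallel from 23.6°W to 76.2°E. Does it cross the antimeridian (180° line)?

No

Signed shortest Δλ = ((76.2 − -23.6 + 180) mod 360) − 180 = 99.8°.
Going east by 99.8° from -23.6° reaches +76.2° without touching 180°.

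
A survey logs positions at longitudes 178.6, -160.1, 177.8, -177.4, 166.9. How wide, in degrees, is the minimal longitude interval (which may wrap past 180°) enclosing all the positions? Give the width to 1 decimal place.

33.0°

Sort the longitudes: -177.4°, -160.1°, +166.9°, +177.8°, +178.6°.
Eastward gaps between consecutive values (wrapping around): 17.3°, 327.0°, 10.9°, 0.8°, 4.0°.
Largest gap = 327.0° ⇒ minimal covering band is its complement: 360° − 327.0° = 33.0°.
Band runs from +166.9° eastward to -160.1°, crossing the antimeridian.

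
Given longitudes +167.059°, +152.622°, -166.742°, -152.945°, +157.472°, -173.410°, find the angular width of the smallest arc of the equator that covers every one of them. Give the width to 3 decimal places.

Sort the longitudes: -173.410°, -166.742°, -152.945°, +152.622°, +157.472°, +167.059°.
Eastward gaps between consecutive values (wrapping around): 6.668°, 13.797°, 305.567°, 4.850°, 9.587°, 19.531°.
Largest gap = 305.567° ⇒ minimal covering band is its complement: 360° − 305.567° = 54.433°.
Band runs from +152.622° eastward to -152.945°, crossing the antimeridian.

54.433°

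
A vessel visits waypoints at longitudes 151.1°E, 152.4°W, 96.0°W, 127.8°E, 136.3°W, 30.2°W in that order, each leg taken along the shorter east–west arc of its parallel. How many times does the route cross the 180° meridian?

Leg 1: +151.1° → -152.4°, shortest Δλ = 56.5° (east) — crosses 180°.
Leg 2: -152.4° → -96.0°, shortest Δλ = 56.4° (east) — does not cross 180°.
Leg 3: -96.0° → +127.8°, shortest Δλ = -136.2° (west) — crosses 180°.
Leg 4: +127.8° → -136.3°, shortest Δλ = 95.9° (east) — crosses 180°.
Leg 5: -136.3° → -30.2°, shortest Δλ = 106.1° (east) — does not cross 180°.
Total crossings: 3.

3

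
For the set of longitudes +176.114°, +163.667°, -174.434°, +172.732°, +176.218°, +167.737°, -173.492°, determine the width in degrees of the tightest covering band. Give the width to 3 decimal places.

22.841°

Sort the longitudes: -174.434°, -173.492°, +163.667°, +167.737°, +172.732°, +176.114°, +176.218°.
Eastward gaps between consecutive values (wrapping around): 0.942°, 337.159°, 4.070°, 4.995°, 3.382°, 0.104°, 9.348°.
Largest gap = 337.159° ⇒ minimal covering band is its complement: 360° − 337.159° = 22.841°.
Band runs from +163.667° eastward to -173.492°, crossing the antimeridian.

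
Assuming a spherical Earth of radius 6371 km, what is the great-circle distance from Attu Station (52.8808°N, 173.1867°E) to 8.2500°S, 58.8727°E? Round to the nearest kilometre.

Δλ = 58.8727 − 173.1867 = -114.3140°.
Δφ = -8.2500 − 52.8808 = -61.1308°.
a = sin²(Δφ/2) + cos φ₁ · cos φ₂ · sin²(Δλ/2) = 0.680160.
c = 2·atan2(√a, √(1−a)) = 1.93941 rad → d = 6371·c ≈ 12355.96 km.

12356 km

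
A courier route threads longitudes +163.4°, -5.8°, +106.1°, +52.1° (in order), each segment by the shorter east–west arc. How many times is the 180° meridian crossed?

0

Leg 1: +163.4° → -5.8°, shortest Δλ = -169.2° (west) — does not cross 180°.
Leg 2: -5.8° → +106.1°, shortest Δλ = 111.9° (east) — does not cross 180°.
Leg 3: +106.1° → +52.1°, shortest Δλ = -54.0° (west) — does not cross 180°.
Total crossings: 0.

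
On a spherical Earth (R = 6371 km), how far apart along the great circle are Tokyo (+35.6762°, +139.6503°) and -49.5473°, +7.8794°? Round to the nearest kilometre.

15861 km

Δλ = 7.8794 − 139.6503 = -131.7709°.
Δφ = -49.5473 − 35.6762 = -85.2235°.
a = sin²(Δφ/2) + cos φ₁ · cos φ₂ · sin²(Δλ/2) = 0.897441.
c = 2·atan2(√a, √(1−a)) = 2.48961 rad → d = 6371·c ≈ 15861.31 km.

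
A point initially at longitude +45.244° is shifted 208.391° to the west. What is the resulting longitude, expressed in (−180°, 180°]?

Start at +45.244°; shift −208.391° → -163.147°.
-163.147° already lies in (−180°, 180°].

-163.147°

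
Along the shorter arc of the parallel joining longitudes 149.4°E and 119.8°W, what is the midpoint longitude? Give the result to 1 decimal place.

Signed shortest Δλ from +149.4° to -119.8° is +90.8°.
Midpoint longitude = +149.4° + (+90.8°)/2 = +149.4° + 45.4° = +194.8°.
Normalise into (−180°, 180°]: -165.2°.
(The naïve average (+149.4 + -119.8)/2 = 14.8° is on the wrong side of the globe.)

165.2°W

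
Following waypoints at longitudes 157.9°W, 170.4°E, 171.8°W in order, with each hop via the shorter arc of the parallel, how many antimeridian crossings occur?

Leg 1: -157.9° → +170.4°, shortest Δλ = -31.7° (west) — crosses 180°.
Leg 2: +170.4° → -171.8°, shortest Δλ = 17.8° (east) — crosses 180°.
Total crossings: 2.

2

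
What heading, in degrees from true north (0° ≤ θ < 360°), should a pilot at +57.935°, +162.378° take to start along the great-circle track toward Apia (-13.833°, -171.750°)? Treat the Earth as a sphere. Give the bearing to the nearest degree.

Δλ = -171.750 − 162.378 = -334.128°; wrapped into (−180°, 180°]: 25.872°.
θ = atan2( sin Δλ · cos φ₂ , cos φ₁ · sin φ₂ − sin φ₁ · cos φ₂ · cos Δλ )
  = atan2(0.42371, -0.86732) = 153.963° → normalised to [0°, 360°): 153.963°.

154°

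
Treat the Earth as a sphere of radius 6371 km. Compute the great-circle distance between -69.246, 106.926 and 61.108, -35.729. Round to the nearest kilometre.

Δλ = -35.729 − 106.926 = -142.655°.
Δφ = 61.108 − -69.246 = 130.354°.
a = sin²(Δφ/2) + cos φ₁ · cos φ₂ · sin²(Δλ/2) = 0.977416.
c = 2·atan2(√a, √(1−a)) = 2.83989 rad → d = 6371·c ≈ 18092.93 km.

18093 km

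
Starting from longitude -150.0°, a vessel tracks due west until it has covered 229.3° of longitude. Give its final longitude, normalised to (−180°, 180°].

Start at -150.0°; shift −229.3° → -379.3°.
-379.3° lies outside (−180°, 180°]; add 360° → -19.3°.

-19.3°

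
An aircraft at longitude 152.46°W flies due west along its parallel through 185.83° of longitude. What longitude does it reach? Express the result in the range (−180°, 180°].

21.71°E

Start at -152.46°; shift −185.83° → -338.29°.
-338.29° lies outside (−180°, 180°]; add 360° → +21.71°.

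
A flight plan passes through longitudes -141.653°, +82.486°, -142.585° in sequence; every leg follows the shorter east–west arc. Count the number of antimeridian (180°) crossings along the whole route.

Leg 1: -141.653° → +82.486°, shortest Δλ = -135.861° (west) — crosses 180°.
Leg 2: +82.486° → -142.585°, shortest Δλ = 134.929° (east) — crosses 180°.
Total crossings: 2.

2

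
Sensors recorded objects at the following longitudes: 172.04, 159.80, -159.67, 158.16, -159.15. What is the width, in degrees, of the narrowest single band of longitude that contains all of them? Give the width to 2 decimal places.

42.69°

Sort the longitudes: -159.67°, -159.15°, +158.16°, +159.80°, +172.04°.
Eastward gaps between consecutive values (wrapping around): 0.52°, 317.31°, 1.64°, 12.24°, 28.29°.
Largest gap = 317.31° ⇒ minimal covering band is its complement: 360° − 317.31° = 42.69°.
Band runs from +158.16° eastward to -159.15°, crossing the antimeridian.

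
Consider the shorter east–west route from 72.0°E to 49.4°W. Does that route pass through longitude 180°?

Signed shortest Δλ = ((-49.4 − 72.0 + 180) mod 360) − 180 = -121.4°.
Going west by 121.4° from +72.0° reaches -49.4° without touching 180°.

No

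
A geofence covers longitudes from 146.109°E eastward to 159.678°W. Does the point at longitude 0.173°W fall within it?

Band width going east from +146.109° to -159.678°: ((-159.678 − 146.109) mod 360) = 54.213°.
Offset of -0.173° east of the west edge: ((-0.173 − 146.109) mod 360) = 213.718°.
213.718° > 54.213° ⇒ outside.

No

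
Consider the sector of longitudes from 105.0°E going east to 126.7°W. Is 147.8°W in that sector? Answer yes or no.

Yes

Band width going east from +105.0° to -126.7°: ((-126.7 − 105.0) mod 360) = 128.3°.
Offset of -147.8° east of the west edge: ((-147.8 − 105.0) mod 360) = 107.2°.
107.2° ≤ 128.3° ⇒ inside.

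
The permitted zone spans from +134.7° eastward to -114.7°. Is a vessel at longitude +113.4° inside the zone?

Band width going east from +134.7° to -114.7°: ((-114.7 − 134.7) mod 360) = 110.6°.
Offset of +113.4° east of the west edge: ((113.4 − 134.7) mod 360) = 338.7°.
338.7° > 110.6° ⇒ outside.

No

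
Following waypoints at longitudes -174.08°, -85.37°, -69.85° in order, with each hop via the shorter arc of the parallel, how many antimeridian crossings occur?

0

Leg 1: -174.08° → -85.37°, shortest Δλ = 88.71° (east) — does not cross 180°.
Leg 2: -85.37° → -69.85°, shortest Δλ = 15.52° (east) — does not cross 180°.
Total crossings: 0.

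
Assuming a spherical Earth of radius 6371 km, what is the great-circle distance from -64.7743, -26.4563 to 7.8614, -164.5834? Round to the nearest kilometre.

12897 km

Δλ = -164.5834 − -26.4563 = -138.1271°.
Δφ = 7.8614 − -64.7743 = 72.6357°.
a = sin²(Δφ/2) + cos φ₁ · cos φ₂ · sin²(Δλ/2) = 0.719050.
c = 2·atan2(√a, √(1−a)) = 2.02428 rad → d = 6371·c ≈ 12896.69 km.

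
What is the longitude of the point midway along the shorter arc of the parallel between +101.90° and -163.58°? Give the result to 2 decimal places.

+149.16°

Signed shortest Δλ from +101.90° to -163.58° is +94.52°.
Midpoint longitude = +101.90° + (+94.52°)/2 = +101.90° + 47.26° = +149.16°.
(The naïve average (+101.90 + -163.58)/2 = -30.84° is on the wrong side of the globe.)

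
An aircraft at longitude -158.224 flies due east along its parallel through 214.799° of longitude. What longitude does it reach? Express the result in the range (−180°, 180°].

+56.575°

Start at -158.224°; shift +214.799° → +56.575°.
+56.575° already lies in (−180°, 180°].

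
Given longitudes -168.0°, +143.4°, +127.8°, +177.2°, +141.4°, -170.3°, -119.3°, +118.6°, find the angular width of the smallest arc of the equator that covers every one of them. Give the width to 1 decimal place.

122.1°

Sort the longitudes: -170.3°, -168.0°, -119.3°, +118.6°, +127.8°, +141.4°, +143.4°, +177.2°.
Eastward gaps between consecutive values (wrapping around): 2.3°, 48.7°, 237.9°, 9.2°, 13.6°, 2.0°, 33.8°, 12.5°.
Largest gap = 237.9° ⇒ minimal covering band is its complement: 360° − 237.9° = 122.1°.
Band runs from +118.6° eastward to -119.3°, crossing the antimeridian.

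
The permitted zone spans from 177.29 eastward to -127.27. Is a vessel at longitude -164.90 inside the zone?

Yes

Band width going east from +177.29° to -127.27°: ((-127.27 − 177.29) mod 360) = 55.44°.
Offset of -164.90° east of the west edge: ((-164.90 − 177.29) mod 360) = 17.81°.
17.81° ≤ 55.44° ⇒ inside.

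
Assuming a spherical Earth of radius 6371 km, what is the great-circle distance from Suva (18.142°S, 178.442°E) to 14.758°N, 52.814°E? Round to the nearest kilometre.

Δλ = 52.814 − 178.442 = -125.628°.
Δφ = 14.758 − -18.142 = 32.900°.
a = sin²(Δφ/2) + cos φ₁ · cos φ₂ · sin²(Δλ/2) = 0.807309.
c = 2·atan2(√a, √(1−a)) = 2.23270 rad → d = 6371·c ≈ 14224.52 km.

14225 km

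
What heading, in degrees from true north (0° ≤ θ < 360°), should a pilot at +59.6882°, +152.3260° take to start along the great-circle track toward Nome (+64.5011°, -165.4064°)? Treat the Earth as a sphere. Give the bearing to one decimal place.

Δλ = -165.4064 − 152.3260 = -317.7324°; wrapped into (−180°, 180°]: 42.2676°.
θ = atan2( sin Δλ · cos φ₂ , cos φ₁ · sin φ₂ − sin φ₁ · cos φ₂ · cos Δλ )
  = atan2(0.28955, 0.18052) = 58.058° → normalised to [0°, 360°): 58.058°.

58.1°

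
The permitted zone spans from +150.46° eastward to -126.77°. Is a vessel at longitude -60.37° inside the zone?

No

Band width going east from +150.46° to -126.77°: ((-126.77 − 150.46) mod 360) = 82.77°.
Offset of -60.37° east of the west edge: ((-60.37 − 150.46) mod 360) = 149.17°.
149.17° > 82.77° ⇒ outside.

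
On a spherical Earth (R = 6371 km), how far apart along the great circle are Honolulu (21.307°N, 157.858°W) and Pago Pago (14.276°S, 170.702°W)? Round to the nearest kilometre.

Δλ = -170.702 − -157.858 = -12.844°.
Δφ = -14.276 − 21.307 = -35.583°.
a = sin²(Δφ/2) + cos φ₁ · cos φ₂ · sin²(Δλ/2) = 0.104659.
c = 2·atan2(√a, √(1−a)) = 0.65887 rad → d = 6371·c ≈ 4197.68 km.

4198 km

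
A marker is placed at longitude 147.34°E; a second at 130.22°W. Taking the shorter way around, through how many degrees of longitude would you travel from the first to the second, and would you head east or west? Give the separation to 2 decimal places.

Raw difference: -130.22 − 147.34 = -277.56°.
Normalise into (−180°, 180°]: -277.56° + 360° = 82.44°.
Positive ⇒ the second point lies to the east; separation 82.44°.

82.44° east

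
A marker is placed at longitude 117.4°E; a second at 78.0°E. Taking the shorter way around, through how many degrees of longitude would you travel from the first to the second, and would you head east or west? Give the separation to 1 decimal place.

39.4° west

Raw difference: 78.0 − 117.4 = -39.4°.
Normalise into (−180°, 180°]: -39.4° stays -39.4°.
Negative ⇒ the second point lies to the west; separation 39.4°.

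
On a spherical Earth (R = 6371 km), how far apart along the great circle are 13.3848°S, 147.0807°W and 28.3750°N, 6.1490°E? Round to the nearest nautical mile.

9063 nmi

Δλ = 6.1490 − -147.0807 = 153.2297°.
Δφ = 28.3750 − -13.3848 = 41.7598°.
a = sin²(Δφ/2) + cos φ₁ · cos φ₂ · sin²(Δλ/2) = 0.937114.
c = 2·atan2(√a, √(1−a)) = 2.63464 rad → d = 6371·c ≈ 16785.29 km ≈ 9063.33 nmi.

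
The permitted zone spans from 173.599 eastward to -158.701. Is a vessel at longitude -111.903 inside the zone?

No

Band width going east from +173.599° to -158.701°: ((-158.701 − 173.599) mod 360) = 27.700°.
Offset of -111.903° east of the west edge: ((-111.903 − 173.599) mod 360) = 74.498°.
74.498° > 27.700° ⇒ outside.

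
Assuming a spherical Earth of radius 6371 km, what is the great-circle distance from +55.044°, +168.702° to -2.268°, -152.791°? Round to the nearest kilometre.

7277 km

Δλ = -152.791 − 168.702 = -321.493°; wrapped into (−180°, 180°]: 38.507°.
Δφ = -2.268 − 55.044 = -57.312°.
a = sin²(Δφ/2) + cos φ₁ · cos φ₂ · sin²(Δλ/2) = 0.292218.
c = 2·atan2(√a, √(1−a)) = 1.14223 rad → d = 6371·c ≈ 7277.17 km.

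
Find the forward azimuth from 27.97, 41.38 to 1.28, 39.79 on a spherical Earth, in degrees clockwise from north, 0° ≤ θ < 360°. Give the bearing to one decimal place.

Δλ = 39.79 − 41.38 = -1.59°.
θ = atan2( sin Δλ · cos φ₂ , cos φ₁ · sin φ₂ − sin φ₁ · cos φ₂ · cos Δλ )
  = atan2(-0.02774, -0.44898) = -176.464° → normalised to [0°, 360°): 183.536°.

183.5°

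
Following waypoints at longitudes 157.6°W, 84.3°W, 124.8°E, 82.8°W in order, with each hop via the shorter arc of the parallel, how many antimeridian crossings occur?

Leg 1: -157.6° → -84.3°, shortest Δλ = 73.3° (east) — does not cross 180°.
Leg 2: -84.3° → +124.8°, shortest Δλ = -150.9° (west) — crosses 180°.
Leg 3: +124.8° → -82.8°, shortest Δλ = 152.4° (east) — crosses 180°.
Total crossings: 2.

2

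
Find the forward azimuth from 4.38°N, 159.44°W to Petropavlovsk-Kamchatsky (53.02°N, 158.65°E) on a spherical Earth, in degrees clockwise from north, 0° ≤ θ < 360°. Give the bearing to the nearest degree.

Δλ = 158.65 − -159.44 = 318.09°; wrapped into (−180°, 180°]: -41.91°.
θ = atan2( sin Δλ · cos φ₂ , cos φ₁ · sin φ₂ − sin φ₁ · cos φ₂ · cos Δλ )
  = atan2(-0.40180, 0.76232) = -27.793° → normalised to [0°, 360°): 332.207°.

332°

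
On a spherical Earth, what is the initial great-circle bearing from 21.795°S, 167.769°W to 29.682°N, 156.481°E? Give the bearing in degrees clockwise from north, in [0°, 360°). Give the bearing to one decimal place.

324.9°

Δλ = 156.481 − -167.769 = 324.250°; wrapped into (−180°, 180°]: -35.750°.
θ = atan2( sin Δλ · cos φ₂ , cos φ₁ · sin φ₂ − sin φ₁ · cos φ₂ · cos Δλ )
  = atan2(-0.50759, 0.72158) = -35.124° → normalised to [0°, 360°): 324.876°.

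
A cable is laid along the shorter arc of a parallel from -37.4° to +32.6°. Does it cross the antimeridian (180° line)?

Signed shortest Δλ = ((32.6 − -37.4 + 180) mod 360) − 180 = 70.0°.
Going east by 70.0° from -37.4° reaches +32.6° without touching 180°.

No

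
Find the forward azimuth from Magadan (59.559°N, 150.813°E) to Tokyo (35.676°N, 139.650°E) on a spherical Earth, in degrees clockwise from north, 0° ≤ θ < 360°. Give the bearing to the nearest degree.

Δλ = 139.650 − 150.813 = -11.163°.
θ = atan2( sin Δλ · cos φ₂ , cos φ₁ · sin φ₂ − sin φ₁ · cos φ₂ · cos Δλ )
  = atan2(-0.15727, -0.39162) = -158.121° → normalised to [0°, 360°): 201.879°.

202°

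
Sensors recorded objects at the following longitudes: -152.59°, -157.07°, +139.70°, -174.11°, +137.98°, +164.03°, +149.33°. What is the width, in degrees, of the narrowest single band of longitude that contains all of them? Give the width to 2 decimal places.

Sort the longitudes: -174.11°, -157.07°, -152.59°, +137.98°, +139.70°, +149.33°, +164.03°.
Eastward gaps between consecutive values (wrapping around): 17.04°, 4.48°, 290.57°, 1.72°, 9.63°, 14.70°, 21.86°.
Largest gap = 290.57° ⇒ minimal covering band is its complement: 360° − 290.57° = 69.43°.
Band runs from +137.98° eastward to -152.59°, crossing the antimeridian.

69.43°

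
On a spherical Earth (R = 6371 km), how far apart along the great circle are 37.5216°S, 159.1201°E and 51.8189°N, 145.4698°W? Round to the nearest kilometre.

Δλ = -145.4698 − 159.1201 = -304.5899°; wrapped into (−180°, 180°]: 55.4101°.
Δφ = 51.8189 − -37.5216 = 89.3405°.
a = sin²(Δφ/2) + cos φ₁ · cos φ₂ · sin²(Δλ/2) = 0.600217.
c = 2·atan2(√a, √(1−a)) = 1.77260 rad → d = 6371·c ≈ 11293.21 km.

11293 km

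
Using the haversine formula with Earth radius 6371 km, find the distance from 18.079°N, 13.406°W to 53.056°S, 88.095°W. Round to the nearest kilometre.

Δλ = -88.095 − -13.406 = -74.689°.
Δφ = -53.056 − 18.079 = -71.135°.
a = sin²(Δφ/2) + cos φ₁ · cos φ₂ · sin²(Δλ/2) = 0.548574.
c = 2·atan2(√a, √(1−a)) = 1.66810 rad → d = 6371·c ≈ 10627.46 km.

10627 km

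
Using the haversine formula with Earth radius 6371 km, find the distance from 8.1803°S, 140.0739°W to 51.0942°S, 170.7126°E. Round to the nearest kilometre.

Δλ = 170.7126 − -140.0739 = 310.7865°; wrapped into (−180°, 180°]: -49.2135°.
Δφ = -51.0942 − -8.1803 = -42.9139°.
a = sin²(Δφ/2) + cos φ₁ · cos φ₂ · sin²(Δλ/2) = 0.241592.
c = 2·atan2(√a, √(1−a)) = 1.02767 rad → d = 6371·c ≈ 6547.28 km.

6547 km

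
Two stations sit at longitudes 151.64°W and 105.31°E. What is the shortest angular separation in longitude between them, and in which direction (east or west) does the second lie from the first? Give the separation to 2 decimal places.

Raw difference: 105.31 − -151.64 = 256.95°.
Normalise into (−180°, 180°]: 256.95° − 360° = -103.05°.
Negative ⇒ the second point lies to the west; separation 103.05°.

103.05° west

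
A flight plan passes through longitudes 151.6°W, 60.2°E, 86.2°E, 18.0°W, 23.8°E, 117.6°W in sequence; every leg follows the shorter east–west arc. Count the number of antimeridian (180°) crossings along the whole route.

Leg 1: -151.6° → +60.2°, shortest Δλ = -148.2° (west) — crosses 180°.
Leg 2: +60.2° → +86.2°, shortest Δλ = 26.0° (east) — does not cross 180°.
Leg 3: +86.2° → -18.0°, shortest Δλ = -104.2° (west) — does not cross 180°.
Leg 4: -18.0° → +23.8°, shortest Δλ = 41.8° (east) — does not cross 180°.
Leg 5: +23.8° → -117.6°, shortest Δλ = -141.4° (west) — does not cross 180°.
Total crossings: 1.

1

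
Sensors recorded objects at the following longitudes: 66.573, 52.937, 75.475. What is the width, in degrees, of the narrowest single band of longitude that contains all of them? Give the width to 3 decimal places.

Sort the longitudes: +52.937°, +66.573°, +75.475°.
Eastward gaps between consecutive values (wrapping around): 13.636°, 8.902°, 337.462°.
Largest gap = 337.462° ⇒ minimal covering band is its complement: 360° − 337.462° = 22.538°.
Band runs from +52.937° eastward to +75.475°.

22.538°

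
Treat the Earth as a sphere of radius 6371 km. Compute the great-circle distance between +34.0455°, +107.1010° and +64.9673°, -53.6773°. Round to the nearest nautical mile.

Δλ = -53.6773 − 107.1010 = -160.7783°.
Δφ = 64.9673 − 34.0455 = 30.9218°.
a = sin²(Δφ/2) + cos φ₁ · cos φ₂ · sin²(Δλ/2) = 0.411900.
c = 2·atan2(√a, √(1−a)) = 1.39367 rad → d = 6371·c ≈ 8879.08 km ≈ 4794.32 nmi.

4794 nmi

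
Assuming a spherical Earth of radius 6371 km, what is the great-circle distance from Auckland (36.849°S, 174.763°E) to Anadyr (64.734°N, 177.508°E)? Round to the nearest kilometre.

Δλ = 177.508 − 174.763 = 2.745°.
Δφ = 64.734 − -36.849 = 101.583°.
a = sin²(Δφ/2) + cos φ₁ · cos φ₂ · sin²(Δλ/2) = 0.600590.
c = 2·atan2(√a, √(1−a)) = 1.77336 rad → d = 6371·c ≈ 11298.06 km.

11298 km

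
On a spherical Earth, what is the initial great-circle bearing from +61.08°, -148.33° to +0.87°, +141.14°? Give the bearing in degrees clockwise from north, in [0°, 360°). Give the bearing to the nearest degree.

Δλ = 141.14 − -148.33 = 289.47°; wrapped into (−180°, 180°]: -70.53°.
θ = atan2( sin Δλ · cos φ₂ , cos φ₁ · sin φ₂ − sin φ₁ · cos φ₂ · cos Δλ )
  = atan2(-0.94271, -0.28437) = -106.786° → normalised to [0°, 360°): 253.214°.

253°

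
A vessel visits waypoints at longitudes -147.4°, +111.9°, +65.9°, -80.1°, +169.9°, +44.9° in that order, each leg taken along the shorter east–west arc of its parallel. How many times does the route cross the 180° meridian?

2

Leg 1: -147.4° → +111.9°, shortest Δλ = -100.7° (west) — crosses 180°.
Leg 2: +111.9° → +65.9°, shortest Δλ = -46.0° (west) — does not cross 180°.
Leg 3: +65.9° → -80.1°, shortest Δλ = -146.0° (west) — does not cross 180°.
Leg 4: -80.1° → +169.9°, shortest Δλ = -110.0° (west) — crosses 180°.
Leg 5: +169.9° → +44.9°, shortest Δλ = -125.0° (west) — does not cross 180°.
Total crossings: 2.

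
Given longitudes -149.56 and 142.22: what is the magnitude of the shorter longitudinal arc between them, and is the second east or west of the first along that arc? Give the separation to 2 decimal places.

68.22° west

Raw difference: 142.22 − -149.56 = 291.78°.
Normalise into (−180°, 180°]: 291.78° − 360° = -68.22°.
Negative ⇒ the second point lies to the west; separation 68.22°.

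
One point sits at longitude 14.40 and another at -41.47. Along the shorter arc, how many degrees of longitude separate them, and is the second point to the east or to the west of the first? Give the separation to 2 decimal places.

55.87° west

Raw difference: -41.47 − 14.40 = -55.87°.
Normalise into (−180°, 180°]: -55.87° stays -55.87°.
Negative ⇒ the second point lies to the west; separation 55.87°.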